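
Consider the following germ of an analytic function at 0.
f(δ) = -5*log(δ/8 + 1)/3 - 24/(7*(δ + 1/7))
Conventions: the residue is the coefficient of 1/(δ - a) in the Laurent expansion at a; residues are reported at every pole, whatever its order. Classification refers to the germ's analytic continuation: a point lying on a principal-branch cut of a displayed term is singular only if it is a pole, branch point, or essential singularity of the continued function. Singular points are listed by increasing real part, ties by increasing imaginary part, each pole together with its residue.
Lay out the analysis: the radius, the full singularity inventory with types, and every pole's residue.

Denominator factor (δ + 1/7): pole of order 1 at -1/7, modulus 1/7.
Branch term (-5/3)*log(1 - δ/(-8)): its argument vanishes at δ = -8, a logarithmic branch point, modulus 8.
The radius of convergence is the smallest modulus among the singular points: 1/7.
The branch term is analytic at -1/7 and contributes nothing to the residue; only the rational part matters.
At the order-1 pole -1/7 set g(δ) = (δ - (-1/7))*(rational part) = -24/7.
Simple pole: residue = g(a) at a = -1/7, which is -24/7.
List the singular points by increasing real part (a conjugate pair: the negative imaginary part first).

Radius of convergence at 0: 1/7.
At -8: a logarithmic branch point.
At -1/7: a pole of order 1; residue -24/7.


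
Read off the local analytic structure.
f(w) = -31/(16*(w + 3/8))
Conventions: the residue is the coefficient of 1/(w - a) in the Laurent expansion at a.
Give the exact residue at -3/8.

The residue is -31/16.

At the order-1 pole -3/8 set g(w) = (w - (-3/8))*f(w) = -31/16.
Simple pole: residue = g(a) at a = -3/8, which is -31/16.


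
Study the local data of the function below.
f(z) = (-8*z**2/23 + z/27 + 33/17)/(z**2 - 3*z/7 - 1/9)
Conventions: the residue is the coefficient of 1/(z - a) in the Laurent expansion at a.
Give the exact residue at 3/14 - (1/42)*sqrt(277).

The residue is -487/8694 - (647831/4548894)*sqrt(277).

The factor z**2 - 3*z/7 - 1/9 splits as (z - a)(z - a') with a = 3/14 - (1/42)*sqrt(277), a' = 3/14 + (1/42)*sqrt(277). At the order-1 pole a set g(z) = (z - a)*f(z) = [-8*z**2/23 + z/27 + 33/17] / (z - a').
Simple pole: residue = g(a) at a = 3/14 - (1/42)*sqrt(277), which is -487/8694 - (647831/4548894)*sqrt(277).


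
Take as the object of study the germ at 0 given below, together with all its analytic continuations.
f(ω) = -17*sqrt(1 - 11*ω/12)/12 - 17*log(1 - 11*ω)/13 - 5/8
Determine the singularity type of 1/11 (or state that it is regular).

The term (-17/13)*log(1 - ω/(1/11)) has argument 1 - 1/11/(1/11) = 0 at 1/11: a logarithmic (infinitely-sheeted) branch point; the remaining terms are analytic or single-valued there.

The point is a logarithmic branch point.


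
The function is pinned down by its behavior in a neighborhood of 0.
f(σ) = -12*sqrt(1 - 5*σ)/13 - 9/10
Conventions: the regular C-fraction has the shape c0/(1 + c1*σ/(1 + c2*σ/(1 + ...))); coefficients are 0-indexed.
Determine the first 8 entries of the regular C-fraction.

Taylor coefficients (expand at 0): a_0 = -237/130, a_1 = 30/13, a_2 = 75/26, a_3 = 375/52, a_4 = 9375/416, a_5 = 65625/832, a_6 = 984375/3328, a_7 = 7734375/6656.
c0 = a_0 = -237/130. Peel one level at a time: if S = 1 + c*σ/S' with S'(0) = 1, then c is the σ-coefficient of S and S' = c*σ/(S - 1).
S_1 = c0/f = 1 + (100/79)*σ + (19875/6241)*σ^2 + ...; c1 = 100/79.
S_2 = c1*σ/(S_1 - 1) = 1 + (-795/316)*σ + (-25/16)*σ^2 + ...; c2 = -795/316.
S_3 = c2*σ/(S_2 - 1) = 1 + (-395/636)*σ + (-472025/404496)*σ^2 + ...; c3 = -395/636.
S_4 = c3*σ/(S_3 - 1) = 1 + (-1195/636)*σ + (-25/16)*σ^2 + ...; c4 = -1195/636.
S_5 = c4*σ/(S_4 - 1) = 1 + (-795/956)*σ + (-1268025/913936)*σ^2 + ...; c5 = -795/956.
S_6 = c5*σ/(S_5 - 1) = 1 + (-1595/956)*σ + (-25/16)*σ^2 + ...; c6 = -1595/956.
S_7 = c6*σ/(S_6 - 1) = 1 + (-1195/1276)*σ + ...; c7 = -1195/1276.

The regular C-fraction coefficients are [-237/130, 100/79, -795/316, -395/636, -1195/636, -795/956, -1595/956, -1195/1276].


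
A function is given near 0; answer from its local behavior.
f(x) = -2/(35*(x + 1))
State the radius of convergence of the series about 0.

Denominator factor (x + 1): pole of order 1 at -1, modulus 1.
The radius of convergence is the smallest modulus among the singular points: 1.

The radius of convergence is 1.


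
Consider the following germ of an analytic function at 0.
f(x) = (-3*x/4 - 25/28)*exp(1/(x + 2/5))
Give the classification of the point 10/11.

There is no denominator, hence no pole anywhere.
The essential point of exp(1/(x - (-2/5))) is -2/5, not 10/11.
So the germ continues analytically to 10/11.

The point is a regular point.


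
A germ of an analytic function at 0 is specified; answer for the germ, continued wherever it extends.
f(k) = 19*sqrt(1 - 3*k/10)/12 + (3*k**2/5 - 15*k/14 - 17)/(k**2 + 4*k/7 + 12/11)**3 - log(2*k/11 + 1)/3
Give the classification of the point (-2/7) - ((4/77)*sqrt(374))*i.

The point is a pole of order 3.

The denominator factor k**2 + 4*k/7 + 12/11 vanishes at (-2/7) - ((4/77)*sqrt(374))*i and appears to the power 3; the numerator there equals (-9298/539) + ((18/245)*sqrt(374))*i, nonzero, and no other factor vanishes.
The branch terms are analytic at this point.
Hence a pole whose order is the multiplicity, 3.


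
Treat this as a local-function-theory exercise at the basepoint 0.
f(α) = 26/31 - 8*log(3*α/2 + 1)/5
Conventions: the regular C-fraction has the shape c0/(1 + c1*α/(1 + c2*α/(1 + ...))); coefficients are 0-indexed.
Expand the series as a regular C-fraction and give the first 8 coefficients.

The regular C-fraction coefficients are [26/31, 186/65, -549/260, -65/732, 307/366, 549/3070, 3507/6140, 8289/32732].

Taylor coefficients (expand at 0): a_0 = 26/31, a_1 = -12/5, a_2 = 9/5, a_3 = -9/5, a_4 = 81/40, a_5 = -243/100, a_6 = 243/80, a_7 = -2187/560.
c0 = a_0 = 26/31. Peel one level at a time: if S = 1 + c*α/S' with S'(0) = 1, then c is the α-coefficient of S and S' = c*α/(S - 1).
S_1 = c0/f = 1 + (186/65)*α + (51057/8450)*α^2 + ...; c1 = 186/65.
S_2 = c1*α/(S_1 - 1) = 1 + (-549/260)*α + (-3/16)*α^2 + ...; c2 = -549/260.
S_3 = c2*α/(S_2 - 1) = 1 + (-65/732)*α + (19955/267912)*α^2 + ...; c3 = -65/732.
S_4 = c3*α/(S_3 - 1) = 1 + (307/366)*α + (-3/20)*α^2 + ...; c4 = 307/366.
S_5 = c4*α/(S_4 - 1) = 1 + (549/3070)*α + (-1925343/18849800)*α^2 + ...; c5 = 549/3070.
S_6 = c5*α/(S_5 - 1) = 1 + (3507/6140)*α + (-81/560)*α^2 + ...; c6 = 3507/6140.
S_7 = c6*α/(S_6 - 1) = 1 + (8289/32732)*α + ...; c7 = 8289/32732.


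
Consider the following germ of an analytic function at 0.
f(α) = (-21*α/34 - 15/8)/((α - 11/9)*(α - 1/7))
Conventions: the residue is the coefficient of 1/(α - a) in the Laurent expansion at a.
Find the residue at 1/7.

The residue is 16821/9248.

At the order-1 pole 1/7 set g(α) = (α - (1/7))*f(α) = (-21*α/34 - 15/8)/(α - 11/9).
Simple pole: residue = g(a) at a = 1/7, which is 16821/9248.


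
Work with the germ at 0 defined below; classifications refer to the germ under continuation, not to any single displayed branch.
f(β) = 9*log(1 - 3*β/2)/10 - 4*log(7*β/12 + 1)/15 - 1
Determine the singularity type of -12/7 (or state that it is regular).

The point is a logarithmic branch point.

The term (-4/15)*log(1 - β/(-12/7)) has argument 1 - -12/7/(-12/7) = 0 at -12/7: a logarithmic (infinitely-sheeted) branch point; the remaining terms are analytic or single-valued there.


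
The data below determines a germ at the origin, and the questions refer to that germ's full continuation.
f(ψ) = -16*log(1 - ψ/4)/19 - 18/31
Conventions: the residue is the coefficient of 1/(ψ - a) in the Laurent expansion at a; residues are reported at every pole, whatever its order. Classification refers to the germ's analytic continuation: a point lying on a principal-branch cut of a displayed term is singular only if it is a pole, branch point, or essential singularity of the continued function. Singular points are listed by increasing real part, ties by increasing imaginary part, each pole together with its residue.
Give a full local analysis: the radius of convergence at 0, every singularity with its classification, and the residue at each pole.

Branch term (-16/19)*log(1 - ψ/(4)): its argument vanishes at ψ = 4, a logarithmic branch point, modulus 4.
The radius of convergence is the smallest modulus among the singular points: 4.

Radius of convergence at 0: 4.
At 4: a logarithmic branch point.


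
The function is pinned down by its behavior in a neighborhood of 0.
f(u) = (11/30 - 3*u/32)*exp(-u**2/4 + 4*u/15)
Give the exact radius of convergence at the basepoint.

The factor exp(-u**2/4 + 4*u/15) is entire and contributes no finite singular point.
The polynomial part has no poles.
No finite singular points: the Taylor series at 0 converges everywhere.

The radius of convergence is infinite.


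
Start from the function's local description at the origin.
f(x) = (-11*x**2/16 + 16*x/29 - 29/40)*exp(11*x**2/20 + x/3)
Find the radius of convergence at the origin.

The radius of convergence is infinite.

The factor exp(11*x**2/20 + x/3) is entire and contributes no finite singular point.
The polynomial part has no poles.
No finite singular points: the Taylor series at 0 converges everywhere.


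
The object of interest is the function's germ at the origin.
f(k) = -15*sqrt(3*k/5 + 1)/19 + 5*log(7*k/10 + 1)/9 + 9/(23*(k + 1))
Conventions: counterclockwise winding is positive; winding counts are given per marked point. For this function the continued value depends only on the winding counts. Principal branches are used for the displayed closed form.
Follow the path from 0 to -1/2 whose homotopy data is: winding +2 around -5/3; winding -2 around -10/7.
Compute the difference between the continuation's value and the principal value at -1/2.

Continued minus principal equals -(20/9)*pi*i.

The rational part is single-valued and drops out of the difference; each branch term changes only by its own monodromy.
(5/9)*log(1 - k/(-10/7)): each positive loop around -10/7 adds 2*pi*i to the log, so winding -2 contributes (5/9)*(-2)*2*pi*i = -(20/9)*pi*i.
(-15/19)*sqrt(1 - k/(-5/3)): winding +2 is even, the square root returns to the same sheet, contribution 0.
Summing the contributions at k = -1/2 gives -(20/9)*pi*i.


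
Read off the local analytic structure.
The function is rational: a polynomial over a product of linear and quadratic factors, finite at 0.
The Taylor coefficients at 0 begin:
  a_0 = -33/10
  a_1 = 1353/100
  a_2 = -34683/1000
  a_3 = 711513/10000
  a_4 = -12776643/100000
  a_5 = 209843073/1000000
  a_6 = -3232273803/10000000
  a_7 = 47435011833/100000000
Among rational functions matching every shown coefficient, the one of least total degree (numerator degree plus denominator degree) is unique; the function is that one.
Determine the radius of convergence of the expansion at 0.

No rational of total degree below 4 reproduces all 8 coefficients; solving the [0/4] Pade equations on them gives f(σ) = -3/((σ + 10/11)*(σ + 1)**3), whose expansion matches every shown term.
Denominator factor (σ + 10/11): pole of order 1 at -10/11, modulus 10/11.
Denominator factor (σ + 1)^3: pole of order 3 at -1, modulus 1.
The radius of convergence is the smallest modulus among the singular points: 10/11.

The radius of convergence is 10/11.


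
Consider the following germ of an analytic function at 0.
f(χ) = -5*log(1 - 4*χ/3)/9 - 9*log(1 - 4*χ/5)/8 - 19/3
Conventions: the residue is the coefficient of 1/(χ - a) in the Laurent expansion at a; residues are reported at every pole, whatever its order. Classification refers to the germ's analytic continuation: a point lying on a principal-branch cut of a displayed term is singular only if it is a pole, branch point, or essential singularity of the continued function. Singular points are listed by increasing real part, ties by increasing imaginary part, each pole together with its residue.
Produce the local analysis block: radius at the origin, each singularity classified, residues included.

Branch term (-9/8)*log(1 - χ/(5/4)): its argument vanishes at χ = 5/4, a logarithmic branch point, modulus 5/4.
Branch term (-5/9)*log(1 - χ/(3/4)): its argument vanishes at χ = 3/4, a logarithmic branch point, modulus 3/4.
The radius of convergence is the smallest modulus among the singular points: 3/4.
List the singular points by increasing real part (a conjugate pair: the negative imaginary part first).

Radius of convergence at 0: 3/4.
At 3/4: a logarithmic branch point.
At 5/4: a logarithmic branch point.


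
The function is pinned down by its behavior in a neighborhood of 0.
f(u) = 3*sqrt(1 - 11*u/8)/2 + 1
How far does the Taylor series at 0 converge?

The radius of convergence is 8/11.

Branch term (3/2)*sqrt(1 - u/(8/11)): its argument vanishes at u = 8/11, a square-root branch point, modulus 8/11.
The radius of convergence is the smallest modulus among the singular points: 8/11.


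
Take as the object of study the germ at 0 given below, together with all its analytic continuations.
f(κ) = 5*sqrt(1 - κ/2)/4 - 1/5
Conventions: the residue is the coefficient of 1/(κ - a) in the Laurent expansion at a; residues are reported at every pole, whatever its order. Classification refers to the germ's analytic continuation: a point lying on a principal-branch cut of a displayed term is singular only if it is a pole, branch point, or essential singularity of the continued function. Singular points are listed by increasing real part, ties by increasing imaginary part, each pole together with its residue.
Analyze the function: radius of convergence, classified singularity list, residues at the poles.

Radius of convergence at 0: 2.
At 2: an algebraic (square-root) branch point.

Branch term (5/4)*sqrt(1 - κ/(2)): its argument vanishes at κ = 2, a square-root branch point, modulus 2.
The radius of convergence is the smallest modulus among the singular points: 2.


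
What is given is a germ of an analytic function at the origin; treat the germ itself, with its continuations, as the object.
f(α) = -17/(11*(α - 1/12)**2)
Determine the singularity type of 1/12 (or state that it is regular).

The point is a pole of order 2.

The denominator factor α - 1/12 vanishes at 1/12 and appears to the power 2; the numerator there equals -17/11, nonzero, and no other factor vanishes.
Hence a pole whose order is the multiplicity, 2.


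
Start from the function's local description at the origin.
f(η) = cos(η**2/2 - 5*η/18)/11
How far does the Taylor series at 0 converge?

The factor cos(η**2/2 - 5*η/18) is entire and contributes no finite singular point.
The polynomial part has no poles.
No finite singular points: the Taylor series at 0 converges everywhere.

The radius of convergence is infinite.


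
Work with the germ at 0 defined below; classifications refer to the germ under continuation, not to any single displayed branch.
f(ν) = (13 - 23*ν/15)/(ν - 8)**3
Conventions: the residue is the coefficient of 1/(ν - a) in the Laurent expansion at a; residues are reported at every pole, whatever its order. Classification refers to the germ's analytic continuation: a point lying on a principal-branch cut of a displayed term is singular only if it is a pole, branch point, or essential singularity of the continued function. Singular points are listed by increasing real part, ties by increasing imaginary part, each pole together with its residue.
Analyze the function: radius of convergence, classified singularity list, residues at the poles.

Denominator factor (ν - 8)^3: pole of order 3 at 8, modulus 8.
The radius of convergence is the smallest modulus among the singular points: 8.
At the order-3 pole 8 set g(ν) = (ν - (8))^3*f(ν) = 13 - 23*ν/15.
Order-3 pole: residue = g''(a)/2; g''(8) = 0, so the residue is 0.

Radius of convergence at 0: 8.
At 8: a pole of order 3; residue 0.


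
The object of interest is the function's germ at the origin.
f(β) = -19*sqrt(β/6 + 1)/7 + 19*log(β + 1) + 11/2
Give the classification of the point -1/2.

The point is a regular point.

There is no denominator, hence no pole anywhere.
Branch term log(1 - β/(-1)): argument at -1/2 is 1/2, nonzero, so -1/2 is not its branch point (a point on a principal cut is still regular for the continued germ).
Branch term sqrt(1 - β/(-6)): argument at -1/2 is 11/12, nonzero, so -1/2 is not its branch point (a point on a principal cut is still regular for the continued germ).
So the germ continues analytically to -1/2.


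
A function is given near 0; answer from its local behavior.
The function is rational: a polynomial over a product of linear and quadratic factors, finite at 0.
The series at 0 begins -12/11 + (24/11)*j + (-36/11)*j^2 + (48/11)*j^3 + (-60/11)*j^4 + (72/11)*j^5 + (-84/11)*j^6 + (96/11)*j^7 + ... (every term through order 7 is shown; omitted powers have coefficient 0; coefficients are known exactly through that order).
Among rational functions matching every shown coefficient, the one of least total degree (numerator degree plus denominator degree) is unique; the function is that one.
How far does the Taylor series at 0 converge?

No rational of total degree below 2 reproduces all 8 coefficients; solving the [0/2] Pade equations on them gives f(j) = -12/(11*(j + 1)**2), whose expansion matches every shown term.
Denominator factor (j + 1)^2: pole of order 2 at -1, modulus 1.
The radius of convergence is the smallest modulus among the singular points: 1.

The radius of convergence is 1.


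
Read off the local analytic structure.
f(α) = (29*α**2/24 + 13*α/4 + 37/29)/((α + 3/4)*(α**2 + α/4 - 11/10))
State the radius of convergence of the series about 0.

Denominator factor (α**2 + α/4 - 11/10): discriminant 357/80, real irrational roots -1/8 + (1/40)*sqrt(1785) and -1/8 - (1/40)*sqrt(1785); poles of order 1, moduli -1/8 + (1/40)*sqrt(1785) and 1/8 + (1/40)*sqrt(1785).
Denominator factor (α + 3/4): pole of order 1 at -3/4, modulus 3/4.
The radius of convergence is the smallest modulus among the singular points: 3/4.

The radius of convergence is 3/4.


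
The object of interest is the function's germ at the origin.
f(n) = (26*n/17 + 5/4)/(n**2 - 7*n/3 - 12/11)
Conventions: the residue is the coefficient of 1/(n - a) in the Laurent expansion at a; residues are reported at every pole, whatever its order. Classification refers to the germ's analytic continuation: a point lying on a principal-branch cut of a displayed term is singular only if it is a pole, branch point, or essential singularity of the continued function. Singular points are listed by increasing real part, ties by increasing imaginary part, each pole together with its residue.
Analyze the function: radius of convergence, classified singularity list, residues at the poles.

Denominator factor (n**2 - 7*n/3 - 12/11): discriminant 971/99, real irrational roots 7/6 + (1/66)*sqrt(10681) and 7/6 - (1/66)*sqrt(10681); poles of order 1, moduli 7/6 + (1/66)*sqrt(10681) and -7/6 + (1/66)*sqrt(10681).
The radius of convergence is the smallest modulus among the singular points: -7/6 + (1/66)*sqrt(10681).
The factor n**2 - 7*n/3 - 12/11 splits as (n - a)(n - a') with a = 7/6 - (1/66)*sqrt(10681), a' = 7/6 + (1/66)*sqrt(10681). At the order-1 pole a set g(n) = (n - a)*f(n) = [26*n/17 + 5/4] / (n - a').
Simple pole: residue = g(a) at a = 7/6 - (1/66)*sqrt(10681), which is 13/17 - (619/66028)*sqrt(10681).
The factor n**2 - 7*n/3 - 12/11 splits as (n - a)(n - a') with a = 7/6 + (1/66)*sqrt(10681), a' = 7/6 - (1/66)*sqrt(10681). At the order-1 pole a set g(n) = (n - a)*f(n) = [26*n/17 + 5/4] / (n - a').
Simple pole: residue = g(a) at a = 7/6 + (1/66)*sqrt(10681), which is 13/17 + (619/66028)*sqrt(10681).
List the singular points by increasing real part (a conjugate pair: the negative imaginary part first).

Radius of convergence at 0: -7/6 + (1/66)*sqrt(10681).
At 7/6 - (1/66)*sqrt(10681): a pole of order 1; residue 13/17 - (619/66028)*sqrt(10681).
At 7/6 + (1/66)*sqrt(10681): a pole of order 1; residue 13/17 + (619/66028)*sqrt(10681).


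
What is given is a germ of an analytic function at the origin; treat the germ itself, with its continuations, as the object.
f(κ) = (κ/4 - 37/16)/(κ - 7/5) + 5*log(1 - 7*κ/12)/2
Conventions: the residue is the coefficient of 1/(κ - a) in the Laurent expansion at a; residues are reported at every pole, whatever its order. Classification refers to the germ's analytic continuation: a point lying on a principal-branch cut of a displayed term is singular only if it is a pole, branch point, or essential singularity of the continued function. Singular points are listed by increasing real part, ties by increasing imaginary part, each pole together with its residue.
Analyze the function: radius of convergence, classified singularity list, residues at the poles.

Denominator factor (κ - 7/5): pole of order 1 at 7/5, modulus 7/5.
Branch term (5/2)*log(1 - κ/(12/7)): its argument vanishes at κ = 12/7, a logarithmic branch point, modulus 12/7.
The radius of convergence is the smallest modulus among the singular points: 7/5.
The branch term is analytic at 7/5 and contributes nothing to the residue; only the rational part matters.
At the order-1 pole 7/5 set g(κ) = (κ - (7/5))*(rational part) = κ/4 - 37/16.
Simple pole: residue = g(a) at a = 7/5, which is -157/80.
List the singular points by increasing real part (a conjugate pair: the negative imaginary part first).

Radius of convergence at 0: 7/5.
At 7/5: a pole of order 1; residue -157/80.
At 12/7: a logarithmic branch point.


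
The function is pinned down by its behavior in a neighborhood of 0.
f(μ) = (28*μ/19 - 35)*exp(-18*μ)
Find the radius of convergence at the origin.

The factor exp(-18*μ) is entire and contributes no finite singular point.
The polynomial part has no poles.
No finite singular points: the Taylor series at 0 converges everywhere.

The radius of convergence is infinite.


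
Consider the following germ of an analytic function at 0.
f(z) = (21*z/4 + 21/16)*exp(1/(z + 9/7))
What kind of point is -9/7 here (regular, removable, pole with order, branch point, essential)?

The point is an essential singularity.

The exponent 1/(z - (-9/7)) has a pole at -9/7, so exp(1/(z - (-9/7))) takes every nonzero value near it: an essential singularity (not a pole of any order).


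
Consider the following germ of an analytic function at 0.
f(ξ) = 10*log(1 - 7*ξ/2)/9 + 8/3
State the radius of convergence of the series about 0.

The radius of convergence is 2/7.

Branch term (10/9)*log(1 - ξ/(2/7)): its argument vanishes at ξ = 2/7, a logarithmic branch point, modulus 2/7.
The radius of convergence is the smallest modulus among the singular points: 2/7.


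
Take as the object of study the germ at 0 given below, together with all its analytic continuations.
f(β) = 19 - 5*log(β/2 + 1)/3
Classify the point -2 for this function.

The term (-5/3)*log(1 - β/(-2)) has argument 1 - -2/(-2) = 0 at -2: a logarithmic (infinitely-sheeted) branch point; the remaining terms are analytic or single-valued there.

The point is a logarithmic branch point.


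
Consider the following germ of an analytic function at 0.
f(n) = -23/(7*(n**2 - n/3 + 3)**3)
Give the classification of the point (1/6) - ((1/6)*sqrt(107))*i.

The point is a pole of order 3.

The denominator factor n**2 - n/3 + 3 vanishes at (1/6) - ((1/6)*sqrt(107))*i and appears to the power 3; the numerator there equals -23/7, nonzero, and no other factor vanishes.
Hence a pole whose order is the multiplicity, 3.


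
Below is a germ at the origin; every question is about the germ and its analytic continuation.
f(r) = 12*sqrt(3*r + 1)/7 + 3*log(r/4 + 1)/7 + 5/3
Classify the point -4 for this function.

The term (3/7)*log(1 - r/(-4)) has argument 1 - -4/(-4) = 0 at -4: a logarithmic (infinitely-sheeted) branch point; the remaining terms are analytic or single-valued there.

The point is a logarithmic branch point.


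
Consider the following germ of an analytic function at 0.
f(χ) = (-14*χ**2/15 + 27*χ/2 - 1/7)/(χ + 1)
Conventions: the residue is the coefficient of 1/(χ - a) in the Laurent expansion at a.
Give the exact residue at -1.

The residue is -3061/210.

At the order-1 pole -1 set g(χ) = (χ - (-1))*f(χ) = -14*χ**2/15 + 27*χ/2 - 1/7.
Simple pole: residue = g(a) at a = -1, which is -3061/210.


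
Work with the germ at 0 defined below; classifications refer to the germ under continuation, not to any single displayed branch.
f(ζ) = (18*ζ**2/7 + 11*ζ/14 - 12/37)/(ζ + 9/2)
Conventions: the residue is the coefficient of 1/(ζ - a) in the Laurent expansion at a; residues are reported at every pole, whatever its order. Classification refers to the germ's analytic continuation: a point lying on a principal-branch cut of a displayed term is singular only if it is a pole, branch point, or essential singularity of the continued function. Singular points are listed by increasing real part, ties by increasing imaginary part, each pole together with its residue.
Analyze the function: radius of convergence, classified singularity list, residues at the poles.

Radius of convergence at 0: 9/2.
At -9/2: a pole of order 1; residue 49947/1036.

Denominator factor (ζ + 9/2): pole of order 1 at -9/2, modulus 9/2.
The radius of convergence is the smallest modulus among the singular points: 9/2.
At the order-1 pole -9/2 set g(ζ) = (ζ - (-9/2))*f(ζ) = 18*ζ**2/7 + 11*ζ/14 - 12/37.
Simple pole: residue = g(a) at a = -9/2, which is 49947/1036.


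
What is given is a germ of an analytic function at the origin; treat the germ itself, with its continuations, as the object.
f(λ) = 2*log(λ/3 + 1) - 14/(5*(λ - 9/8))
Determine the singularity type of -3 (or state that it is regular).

The point is a logarithmic branch point.

The term (2)*log(1 - λ/(-3)) has argument 1 - -3/(-3) = 0 at -3: a logarithmic (infinitely-sheeted) branch point; the remaining terms are analytic or single-valued there.


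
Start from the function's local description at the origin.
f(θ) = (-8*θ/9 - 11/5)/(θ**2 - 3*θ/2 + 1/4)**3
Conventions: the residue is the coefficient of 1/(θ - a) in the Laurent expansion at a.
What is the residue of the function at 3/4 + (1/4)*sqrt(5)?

The factor θ**2 - 3*θ/2 + 1/4 splits as (θ - a)(θ - a') with a = 3/4 + (1/4)*sqrt(5), a' = 3/4 - (1/4)*sqrt(5). At the order-3 pole a set g(θ) = (θ - a)^3*f(θ) = [-8*θ/9 - 11/5] / (θ - a')^3.
Order-3 pole: residue = g''(a)/2; g''(3/4 + (1/4)*sqrt(5)) = -(5504/625)*sqrt(5), so the residue is -(2752/625)*sqrt(5).

The residue is -(2752/625)*sqrt(5).


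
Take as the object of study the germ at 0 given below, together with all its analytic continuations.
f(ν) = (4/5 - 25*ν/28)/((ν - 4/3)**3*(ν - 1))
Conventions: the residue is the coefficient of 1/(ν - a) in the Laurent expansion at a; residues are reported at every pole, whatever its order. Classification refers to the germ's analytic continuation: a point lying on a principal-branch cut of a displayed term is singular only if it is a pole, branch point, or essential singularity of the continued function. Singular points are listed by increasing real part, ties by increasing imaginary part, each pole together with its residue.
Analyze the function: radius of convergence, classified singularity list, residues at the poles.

Radius of convergence at 0: 1.
At 1: a pole of order 1; residue 351/140.
At 4/3: a pole of order 3; residue -351/140.

Denominator factor (ν - 1): pole of order 1 at 1, modulus 1.
Denominator factor (ν - 4/3)^3: pole of order 3 at 4/3, modulus 4/3.
The radius of convergence is the smallest modulus among the singular points: 1.
At the order-1 pole 1 set g(ν) = (ν - (1))*f(ν) = (4/5 - 25*ν/28)/(ν - 4/3)**3.
Simple pole: residue = g(a) at a = 1, which is 351/140.
At the order-3 pole 4/3 set g(ν) = (ν - (4/3))^3*f(ν) = (4/5 - 25*ν/28)/(ν - 1).
Order-3 pole: residue = g''(a)/2; g''(4/3) = -351/70, so the residue is -351/140.
List the singular points by increasing real part (a conjugate pair: the negative imaginary part first).


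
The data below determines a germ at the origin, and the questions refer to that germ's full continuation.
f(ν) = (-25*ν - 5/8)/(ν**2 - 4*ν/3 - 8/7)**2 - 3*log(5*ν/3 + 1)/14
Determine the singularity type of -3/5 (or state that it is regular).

The point is a logarithmic branch point.

The term (-3/14)*log(1 - ν/(-3/5)) has argument 1 - -3/5/(-3/5) = 0 at -3/5: a logarithmic (infinitely-sheeted) branch point; the remaining terms are analytic or single-valued there.


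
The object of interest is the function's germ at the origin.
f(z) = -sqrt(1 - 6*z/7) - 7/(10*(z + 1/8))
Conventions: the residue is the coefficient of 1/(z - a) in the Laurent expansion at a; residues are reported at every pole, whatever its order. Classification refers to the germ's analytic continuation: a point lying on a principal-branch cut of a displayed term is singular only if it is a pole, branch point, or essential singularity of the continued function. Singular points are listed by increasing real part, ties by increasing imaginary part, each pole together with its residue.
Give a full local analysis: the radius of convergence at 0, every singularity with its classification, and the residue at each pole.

Radius of convergence at 0: 1/8.
At -1/8: a pole of order 1; residue -7/10.
At 7/6: an algebraic (square-root) branch point.

Denominator factor (z + 1/8): pole of order 1 at -1/8, modulus 1/8.
Branch term (-1)*sqrt(1 - z/(7/6)): its argument vanishes at z = 7/6, a square-root branch point, modulus 7/6.
The radius of convergence is the smallest modulus among the singular points: 1/8.
The branch term is analytic at -1/8 and contributes nothing to the residue; only the rational part matters.
At the order-1 pole -1/8 set g(z) = (z - (-1/8))*(rational part) = -7/10.
Simple pole: residue = g(a) at a = -1/8, which is -7/10.
List the singular points by increasing real part (a conjugate pair: the negative imaginary part first).


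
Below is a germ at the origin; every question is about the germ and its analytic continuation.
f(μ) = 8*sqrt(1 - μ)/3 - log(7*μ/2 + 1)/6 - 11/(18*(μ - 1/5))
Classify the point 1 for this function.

The point is an algebraic (square-root) branch point.

The term (8/3)*sqrt(1 - μ/(1)) has argument 1 - 1/(1) = 0 at 1: a square-root (algebraic, two-sheeted) branch point; the remaining terms are analytic or single-valued there.


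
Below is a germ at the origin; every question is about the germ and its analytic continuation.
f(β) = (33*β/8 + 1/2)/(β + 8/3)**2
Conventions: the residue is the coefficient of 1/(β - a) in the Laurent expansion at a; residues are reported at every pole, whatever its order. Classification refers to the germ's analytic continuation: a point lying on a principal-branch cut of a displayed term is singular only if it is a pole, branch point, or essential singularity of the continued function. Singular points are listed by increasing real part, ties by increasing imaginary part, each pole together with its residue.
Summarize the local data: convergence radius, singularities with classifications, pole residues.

Radius of convergence at 0: 8/3.
At -8/3: a pole of order 2; residue 33/8.

Denominator factor (β + 8/3)^2: pole of order 2 at -8/3, modulus 8/3.
The radius of convergence is the smallest modulus among the singular points: 8/3.
At the order-2 pole -8/3 set g(β) = (β - (-8/3))^2*f(β) = 33*β/8 + 1/2.
Order-2 pole: residue = g'(a); g'(-8/3) = 33/8, so the residue is 33/8.


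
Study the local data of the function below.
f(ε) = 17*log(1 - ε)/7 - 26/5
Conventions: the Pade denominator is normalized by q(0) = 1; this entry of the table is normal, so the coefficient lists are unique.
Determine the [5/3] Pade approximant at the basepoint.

Taylor coefficients needed (expand at 0): a_0 = -26/5, a_1 = -17/7, a_2 = -17/14, a_3 = -17/21, a_4 = -17/28, a_5 = -17/35, a_6 = -17/42, a_7 = -17/49, a_8 = -17/56.
Write the denominator as Q(ε) = 1 + q1*ε + q2*ε^2 + q3*ε^3. Requiring Q*f - P = O(ε^9) with deg P <= 5 kills the coefficients of ε^6..ε^8 in Q*f:
  ε^6: a_6 + q1*a_5 + q2*a_4 + q3*a_3 = 0, i.e. -17/42 + (-17/35)*q1 + (-17/28)*q2 + (-17/21)*q3 = 0.
  ε^7: a_7 + q1*a_6 + q2*a_5 + q3*a_4 = 0, i.e. -17/49 + (-17/42)*q1 + (-17/35)*q2 + (-17/28)*q3 = 0.
  ε^8: a_8 + q1*a_7 + q2*a_6 + q3*a_5 = 0, i.e. -17/56 + (-17/49)*q1 + (-17/42)*q2 + (-17/35)*q3 = 0.
Solving this linear system: q1 = -15/8, q2 = 15/14, q3 = -5/28.
The numerator is Q*f truncated at degree 5: P0 = a_0 = -26/5; P1 = a_1 + q1*a_0 = 205/28; P2 = a_2 + q1*a_1 + q2*a_0 = -125/56; P3 = a_3 + q1*a_2 + q2*a_1 + q3*a_0 = -485/2352; P4 = a_4 + q1*a_3 + q2*a_2 + q3*a_1 = 17/392; P5 = a_5 + q1*a_4 + q2*a_3 + q3*a_2 = 17/7840.

The Pade approximant has numerator coefficients [-26/5, 205/28, -125/56, -485/2352, 17/392, 17/7840]; denominator coefficients [1, -15/8, 15/14, -5/28].


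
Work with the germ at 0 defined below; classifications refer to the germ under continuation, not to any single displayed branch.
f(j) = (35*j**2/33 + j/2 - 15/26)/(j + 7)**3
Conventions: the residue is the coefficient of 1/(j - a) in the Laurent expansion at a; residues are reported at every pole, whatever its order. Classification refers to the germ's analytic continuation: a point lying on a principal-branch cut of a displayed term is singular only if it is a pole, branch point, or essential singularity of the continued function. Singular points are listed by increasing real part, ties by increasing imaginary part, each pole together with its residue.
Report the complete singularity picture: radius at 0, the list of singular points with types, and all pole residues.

Denominator factor (j + 7)^3: pole of order 3 at -7, modulus 7.
The radius of convergence is the smallest modulus among the singular points: 7.
At the order-3 pole -7 set g(j) = (j - (-7))^3*f(j) = 35*j**2/33 + j/2 - 15/26.
Order-3 pole: residue = g''(a)/2; g''(-7) = 70/33, so the residue is 35/33.

Radius of convergence at 0: 7.
At -7: a pole of order 3; residue 35/33.


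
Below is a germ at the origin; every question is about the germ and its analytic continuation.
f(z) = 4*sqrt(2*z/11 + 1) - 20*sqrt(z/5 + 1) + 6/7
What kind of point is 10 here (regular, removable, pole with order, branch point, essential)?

There is no denominator, hence no pole anywhere.
Branch term sqrt(1 - z/(-11/2)): argument at 10 is 31/11, nonzero, so 10 is not its branch point (a point on a principal cut is still regular for the continued germ).
Branch term sqrt(1 - z/(-5)): argument at 10 is 3, nonzero, so 10 is not its branch point (a point on a principal cut is still regular for the continued germ).
So the germ continues analytically to 10.

The point is a regular point.


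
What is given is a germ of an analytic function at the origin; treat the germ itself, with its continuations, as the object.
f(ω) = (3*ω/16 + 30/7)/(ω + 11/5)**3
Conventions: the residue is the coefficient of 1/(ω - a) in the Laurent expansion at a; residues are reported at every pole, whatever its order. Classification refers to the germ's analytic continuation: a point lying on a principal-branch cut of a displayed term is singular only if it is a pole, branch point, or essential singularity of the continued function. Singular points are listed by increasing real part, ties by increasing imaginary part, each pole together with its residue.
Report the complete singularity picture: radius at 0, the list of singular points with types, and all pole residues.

Denominator factor (ω + 11/5)^3: pole of order 3 at -11/5, modulus 11/5.
The radius of convergence is the smallest modulus among the singular points: 11/5.
At the order-3 pole -11/5 set g(ω) = (ω - (-11/5))^3*f(ω) = 3*ω/16 + 30/7.
Order-3 pole: residue = g''(a)/2; g''(-11/5) = 0, so the residue is 0.

Radius of convergence at 0: 11/5.
At -11/5: a pole of order 3; residue 0.


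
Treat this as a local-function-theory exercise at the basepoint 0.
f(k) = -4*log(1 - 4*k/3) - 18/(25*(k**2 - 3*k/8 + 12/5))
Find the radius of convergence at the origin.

Denominator factor (k**2 - 3*k/8 + 12/5): discriminant -3027/320, complex-conjugate roots (3/16) + ((1/80)*sqrt(15135))*i and (3/16) - ((1/80)*sqrt(15135))*i; poles of order 1, moduli (2/5)*sqrt(15) and (2/5)*sqrt(15).
Branch term (-4)*log(1 - k/(3/4)): its argument vanishes at k = 3/4, a logarithmic branch point, modulus 3/4.
The radius of convergence is the smallest modulus among the singular points: 3/4.

The radius of convergence is 3/4.


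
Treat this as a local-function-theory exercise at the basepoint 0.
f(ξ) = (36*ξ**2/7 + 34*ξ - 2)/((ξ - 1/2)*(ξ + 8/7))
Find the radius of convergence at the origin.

Denominator factor (ξ + 8/7): pole of order 1 at -8/7, modulus 8/7.
Denominator factor (ξ - 1/2): pole of order 1 at 1/2, modulus 1/2.
The radius of convergence is the smallest modulus among the singular points: 1/2.

The radius of convergence is 1/2.


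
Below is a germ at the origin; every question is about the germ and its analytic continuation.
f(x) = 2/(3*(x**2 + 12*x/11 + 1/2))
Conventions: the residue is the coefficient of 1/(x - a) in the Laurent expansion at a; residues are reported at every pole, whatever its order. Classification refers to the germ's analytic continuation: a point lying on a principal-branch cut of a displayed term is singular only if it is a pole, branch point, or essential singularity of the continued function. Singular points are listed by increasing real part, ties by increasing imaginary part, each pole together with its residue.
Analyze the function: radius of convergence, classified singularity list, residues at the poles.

Radius of convergence at 0: (1/2)*sqrt(2).
At (-6/11) - ((7/22)*sqrt(2))*i: a pole of order 1; residue ((11/21)*sqrt(2))*i.
At (-6/11) + ((7/22)*sqrt(2))*i: a pole of order 1; residue -((11/21)*sqrt(2))*i.

Denominator factor (x**2 + 12*x/11 + 1/2): discriminant -98/121, complex-conjugate roots (-6/11) + ((7/22)*sqrt(2))*i and (-6/11) - ((7/22)*sqrt(2))*i; poles of order 1, moduli (1/2)*sqrt(2) and (1/2)*sqrt(2).
The radius of convergence is the smallest modulus among the singular points: (1/2)*sqrt(2).
The factor x**2 + 12*x/11 + 1/2 splits as (x - a)(x - a') with a = (-6/11) - ((7/22)*sqrt(2))*i, a' = (-6/11) + ((7/22)*sqrt(2))*i. At the order-1 pole a set g(x) = (x - a)*f(x) = [2/3] / (x - a').
Simple pole: residue = g(a) at a = (-6/11) - ((7/22)*sqrt(2))*i, which is ((11/21)*sqrt(2))*i.
The factor x**2 + 12*x/11 + 1/2 splits as (x - a)(x - a') with a = (-6/11) + ((7/22)*sqrt(2))*i, a' = (-6/11) - ((7/22)*sqrt(2))*i. At the order-1 pole a set g(x) = (x - a)*f(x) = [2/3] / (x - a').
Simple pole: residue = g(a) at a = (-6/11) + ((7/22)*sqrt(2))*i, which is -((11/21)*sqrt(2))*i.
List the singular points by increasing real part (a conjugate pair: the negative imaginary part first).


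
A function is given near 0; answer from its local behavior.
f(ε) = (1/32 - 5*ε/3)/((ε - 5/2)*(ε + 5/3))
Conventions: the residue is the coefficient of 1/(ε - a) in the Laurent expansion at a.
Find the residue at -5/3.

At the order-1 pole -5/3 set g(ε) = (ε - (-5/3))*f(ε) = (1/32 - 5*ε/3)/(ε - 5/2).
Simple pole: residue = g(a) at a = -5/3, which is -809/1200.

The residue is -809/1200.


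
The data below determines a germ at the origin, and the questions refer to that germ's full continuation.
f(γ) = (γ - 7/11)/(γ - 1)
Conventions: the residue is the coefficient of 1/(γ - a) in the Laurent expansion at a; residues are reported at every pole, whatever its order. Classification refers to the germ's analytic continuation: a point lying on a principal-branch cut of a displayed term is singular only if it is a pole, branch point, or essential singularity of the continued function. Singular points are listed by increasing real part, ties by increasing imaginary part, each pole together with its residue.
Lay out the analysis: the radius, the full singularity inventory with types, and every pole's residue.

Radius of convergence at 0: 1.
At 1: a pole of order 1; residue 4/11.

Denominator factor (γ - 1): pole of order 1 at 1, modulus 1.
The radius of convergence is the smallest modulus among the singular points: 1.
At the order-1 pole 1 set g(γ) = (γ - (1))*f(γ) = γ - 7/11.
Simple pole: residue = g(a) at a = 1, which is 4/11.
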